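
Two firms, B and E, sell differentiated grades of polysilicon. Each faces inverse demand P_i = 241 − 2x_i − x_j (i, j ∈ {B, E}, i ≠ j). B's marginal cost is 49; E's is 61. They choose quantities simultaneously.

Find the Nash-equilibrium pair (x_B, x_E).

Firm B's profit: π = x_B(241 − 2x_B − x_E) − 49x_B.
∂π/∂x_B = 192 − 4x_B − x_E = 0 ⇒ x_B = 48 − 0.25x_E.
Similarly x_E = 45 − 0.25x_B.
Substituting the second reaction function into the first: x_B = 48 − 0.25(45 − 0.25x_B), which gives 0.9375x_B = 36.75 ⇒ x_B = 39.2.
Then x_E = 45 − 0.25·39.2 = 35.2.

39.2, 35.2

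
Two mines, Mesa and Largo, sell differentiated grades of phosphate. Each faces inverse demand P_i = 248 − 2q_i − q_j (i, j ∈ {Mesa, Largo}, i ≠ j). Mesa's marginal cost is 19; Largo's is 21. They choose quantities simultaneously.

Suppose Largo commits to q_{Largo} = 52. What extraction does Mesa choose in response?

44.25

Mine Mesa's profit: π = q_{Mesa}(248 − 2q_{Mesa} − q_{Largo}) − 19q_{Mesa}.
∂π/∂q_{Mesa} = 229 − 4q_{Mesa} − q_{Largo} = 0 ⇒ q_{Mesa} = 57.25 − 0.25q_{Largo}.
At q_{Largo} = 52: q_{Mesa} = 57.25 − 0.25·52 = 44.25.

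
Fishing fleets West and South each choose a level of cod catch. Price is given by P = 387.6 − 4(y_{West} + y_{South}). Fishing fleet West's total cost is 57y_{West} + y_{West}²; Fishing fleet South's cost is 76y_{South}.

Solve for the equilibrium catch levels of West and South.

Fishing fleet West's profit: π = y_{West}(387.6 − 4(y_{West} + y_{South})) − 57y_{West} − y_{West}².
∂π/∂y_{West} = 330.6 − 10y_{West} − 4y_{South} = 0, so y_{West} = 33.06 − 0.4y_{South}.
For South: ∂π/∂y_{South} = 311.6 − 8y_{South} − 4y_{West} = 0 ⇒ y_{South} = 38.95 − 0.5y_{West}.
Solving the two reaction functions simultaneously: (1 − (−0.4)(−0.5))y_{West} = 33.06 − 0.4·38.95, so 0.8y_{West} = 17.48 and y_{West} = 21.85.
Then y_{South} = 38.95 − 0.5·21.85 = 28.025.

21.85, 28.025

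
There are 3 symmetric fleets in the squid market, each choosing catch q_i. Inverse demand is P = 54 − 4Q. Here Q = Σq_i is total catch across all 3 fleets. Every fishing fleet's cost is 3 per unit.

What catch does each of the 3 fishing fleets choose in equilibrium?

3.1875

A representative fishing fleet's profit is π_i = q_i(54 − 4Q) − 3q_i, with Q = q_i + Σ_{j≠i} q_j.
First-order condition: 51 − 8q_i − 4Σ_{j≠i} q_j = 0.
With identical fishing fleets, set every q_j = q: then 51 − 8q − 8q = 0, i.e. q = 51/16 = 3.1875.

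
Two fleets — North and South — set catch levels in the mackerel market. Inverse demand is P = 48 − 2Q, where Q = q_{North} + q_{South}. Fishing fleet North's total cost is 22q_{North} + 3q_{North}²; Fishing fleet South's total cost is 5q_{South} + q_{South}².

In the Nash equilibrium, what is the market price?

32

Fishing fleet North's profit: π = q_{North}(48 − 2(q_{North} + q_{South})) − 22q_{North} − 3q_{North}².
∂π/∂q_{North} = 26 − 10q_{North} − 2q_{South} = 0, so q_{North} = 2.6 − 0.2q_{South}.
For South: ∂π/∂q_{South} = 43 − 6q_{South} − 2q_{North} = 0 ⇒ q_{South} = 43/6 − (1/3)q_{North}.
Solving the two reaction functions simultaneously: (1 − (−0.2)(−1/3))q_{North} = 2.6 − 0.2·(43/6), so (14/15)q_{North} = 7/6 and q_{North} = 1.25.
Then q_{South} = 43/6 − (1/3)·1.25 = 6.75.
Equilibrium price: P = 48 − 2·8 = 32.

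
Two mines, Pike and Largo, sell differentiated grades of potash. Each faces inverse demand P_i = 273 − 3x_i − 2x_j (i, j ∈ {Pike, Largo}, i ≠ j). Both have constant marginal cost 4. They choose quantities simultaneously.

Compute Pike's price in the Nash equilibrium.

104.875

Mine Pike's profit: π = x_{Pike}(273 − 3x_{Pike} − 2x_{Largo}) − 4x_{Pike}.
∂π/∂x_{Pike} = 269 − 6x_{Pike} − 2x_{Largo} = 0 ⇒ x_{Pike} = 269/6 − (1/3)x_{Largo}.
Setting x_{Pike} = x_{Largo} in the reaction function: x_{Pike} = 269/6 − (1/3)x_{Pike}, so x_{Pike} = (269/6) / (4/3) = 33.625.
P_{Pike} = 273 − 3·33.625 − 2·33.625 = 104.875.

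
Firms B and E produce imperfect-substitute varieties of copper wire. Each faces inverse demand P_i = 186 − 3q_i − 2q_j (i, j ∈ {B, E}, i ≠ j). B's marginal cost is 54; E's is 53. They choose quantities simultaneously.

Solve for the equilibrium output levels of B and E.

Firm B's profit: π = q_B(186 − 3q_B − 2q_E) − 54q_B.
∂π/∂q_B = 132 − 6q_B − 2q_E = 0 ⇒ q_B = 22 − (1/3)q_E.
Similarly q_E = 133/6 − (1/3)q_B.
Substituting the second reaction function into the first: q_B = 22 − (1/3)(133/6 − (1/3)q_B), which gives (8/9)q_B = 263/18 ⇒ q_B = 16.4375.
Then q_E = 133/6 − (1/3)·16.4375 = 16.6875.

16.4375, 16.6875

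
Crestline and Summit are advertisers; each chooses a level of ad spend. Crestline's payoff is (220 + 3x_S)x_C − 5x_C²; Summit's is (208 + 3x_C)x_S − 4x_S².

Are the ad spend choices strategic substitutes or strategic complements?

Expanding Crestline's payoff: 220x_C + 3x_Sx_C − 5x_C².
∂π/∂x_C = 220 + 3x_S − 10x_C = 0, so x_C = 22 + 0.3x_S.
The best-response slope dx_C/dx_S = 0.3 > 0: the reaction function is upward-sloping, so the choices are strategic complements.

strategic complements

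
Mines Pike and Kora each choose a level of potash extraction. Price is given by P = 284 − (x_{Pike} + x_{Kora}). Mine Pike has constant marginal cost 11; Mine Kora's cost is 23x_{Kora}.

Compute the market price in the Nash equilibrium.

106

Mine Pike's profit: π = x_{Pike}(284 − (x_{Pike} + x_{Kora})) − 11x_{Pike}.
∂π/∂x_{Pike} = 273 − 2x_{Pike} − x_{Kora} = 0, so x_{Pike} = 136.5 − 0.5x_{Kora}.
By the same steps for Kora: x_{Kora} = 130.5 − 0.5x_{Pike}.
Substituting the second reaction function into the first: x_{Pike} = 136.5 − 0.5(130.5 − 0.5x_{Pike}), which gives 0.75x_{Pike} = 71.25 ⇒ x_{Pike} = 95.
Then x_{Kora} = 130.5 − 0.5·95 = 83.
Equilibrium price: P = 284 − 178 = 106.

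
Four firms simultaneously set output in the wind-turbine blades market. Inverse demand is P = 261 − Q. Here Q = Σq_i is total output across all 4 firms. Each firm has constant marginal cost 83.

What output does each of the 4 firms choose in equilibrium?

A representative firm's profit is π_i = q_i(261 − Q) − 83q_i, with Q = q_i + Σ_{j≠i} q_j.
First-order condition: 178 − 2q_i − Σ_{j≠i} q_j = 0.
Imposing symmetry (q_j = q for all j) turns Σ_{j≠i} q_j into 3q, so 178 = 5q and q = 35.6.

35.6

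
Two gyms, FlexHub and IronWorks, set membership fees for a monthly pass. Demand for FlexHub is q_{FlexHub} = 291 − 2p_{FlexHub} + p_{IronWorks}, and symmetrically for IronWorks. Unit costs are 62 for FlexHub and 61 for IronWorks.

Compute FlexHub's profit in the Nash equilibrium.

FlexHub's profit: π = (p_{FlexHub} − 62)(291 − 2p_{FlexHub} + p_{IronWorks}).
∂π/∂p_{FlexHub} = 415 − 4p_{FlexHub} + p_{IronWorks} = 0 ⇒ p_{FlexHub} = 103.75 + 0.25p_{IronWorks}.
Similarly p_{IronWorks} = 103.25 + 0.25p_{FlexHub}.
Solving the two reaction functions simultaneously: (1 − (0.25)(0.25))p_{FlexHub} = 103.75 + 0.25·103.25, so 0.9375p_{FlexHub} = 129.5625 and p_{FlexHub} = 138.2.
Then p_{IronWorks} = 103.25 + 0.25·138.2 = 137.8.
q_{FlexHub} = 291 − 2·138.2 + 137.8 = 152.4.
Profit = (138.2 − 62)·152.4 = 11612.88.

11612.88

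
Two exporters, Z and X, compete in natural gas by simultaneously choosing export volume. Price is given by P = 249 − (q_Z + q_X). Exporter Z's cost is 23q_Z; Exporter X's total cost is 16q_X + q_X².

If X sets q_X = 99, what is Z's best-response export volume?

Exporter Z's profit: π = q_Z(249 − (q_Z + q_X)) − 23q_Z.
∂π/∂q_Z = 226 − 2q_Z − q_X = 0, so q_Z = 113 − 0.5q_X.
At q_X = 99: q_Z = 113 − 0.5·99 = 63.5.

63.5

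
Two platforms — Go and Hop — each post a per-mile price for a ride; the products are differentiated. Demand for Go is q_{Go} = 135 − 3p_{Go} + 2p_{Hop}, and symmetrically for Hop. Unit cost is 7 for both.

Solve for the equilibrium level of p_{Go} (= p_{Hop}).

39

Go's profit: π = (p_{Go} − 7)(135 − 3p_{Go} + 2p_{Hop}).
∂π/∂p_{Go} = 156 − 6p_{Go} + 2p_{Hop} = 0 ⇒ p_{Go} = 26 + (1/3)p_{Hop}.
The game is symmetric, so in equilibrium p_{Hop} = p_{Go}: the reaction function gives (2/3)p_{Go} = 26, hence p_{Go} = 39.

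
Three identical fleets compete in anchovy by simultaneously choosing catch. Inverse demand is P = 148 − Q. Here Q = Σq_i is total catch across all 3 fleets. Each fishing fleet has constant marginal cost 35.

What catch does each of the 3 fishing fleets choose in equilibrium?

A representative fishing fleet's profit is π_i = q_i(148 − Q) − 35q_i, with Q = q_i + Σ_{j≠i} q_j.
First-order condition: 113 − 2q_i − Σ_{j≠i} q_j = 0.
With identical fishing fleets, set every q_j = q: then 113 − 2q − 2q = 0, i.e. q = 113/4 = 28.25.

28.25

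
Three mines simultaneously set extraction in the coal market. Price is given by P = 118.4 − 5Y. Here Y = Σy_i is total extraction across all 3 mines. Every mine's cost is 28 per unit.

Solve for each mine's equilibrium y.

A representative mine's profit is π_i = y_i(118.4 − 5Y) − 28y_i, with Y = y_i + Σ_{j≠i} y_j.
First-order condition: 90.4 − 10y_i − 5Σ_{j≠i} y_j = 0.
Imposing symmetry (y_j = y for all j) turns Σ_{j≠i} y_j into 2y, so 90.4 = 20y and y = 4.52.

4.52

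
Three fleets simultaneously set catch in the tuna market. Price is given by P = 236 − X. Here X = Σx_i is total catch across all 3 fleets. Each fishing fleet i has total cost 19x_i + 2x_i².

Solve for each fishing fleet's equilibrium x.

A representative fishing fleet's profit is π_i = x_i(236 − X) − 19x_i − 2x_i², with X = x_i + Σ_{j≠i} x_j.
First-order condition: 217 − 6x_i − Σ_{j≠i} x_j = 0.
With identical fishing fleets, set every x_j = x: then 217 − 6x − 2x = 0, i.e. x = 217/8 = 27.125.

27.125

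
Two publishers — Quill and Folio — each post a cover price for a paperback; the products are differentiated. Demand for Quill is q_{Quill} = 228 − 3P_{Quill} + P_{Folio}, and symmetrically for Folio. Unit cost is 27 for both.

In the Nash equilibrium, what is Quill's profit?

3633.12

Quill's profit: π = (P_{Quill} − 27)(228 − 3P_{Quill} + P_{Folio}).
∂π/∂P_{Quill} = 309 − 6P_{Quill} + P_{Folio} = 0 ⇒ P_{Quill} = 51.5 + (1/6)P_{Folio}.
By symmetry P_{Folio} = P_{Quill}; substituting into the reaction function, (5/6)P_{Quill} = 51.5 and P_{Quill} = 61.8.
q_{Quill} = 228 − 3·61.8 + 61.8 = 104.4.
Profit = (61.8 − 27)·104.4 = 3633.12.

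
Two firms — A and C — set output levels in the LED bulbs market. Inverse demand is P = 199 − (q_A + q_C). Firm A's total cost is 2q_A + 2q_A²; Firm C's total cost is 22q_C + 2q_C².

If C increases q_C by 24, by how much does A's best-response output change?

-4

Firm A's profit: π = q_A(199 − (q_A + q_C)) − 2q_A − 2q_A².
∂π/∂q_A = 197 − 6q_A − q_C = 0, so q_A = 197/6 − (1/6)q_C.
The reaction-function slope is −1/6, so a 24-unit rise in q_C moves q_A by −1/6 × 24 = −4. A's best response falls — the actions are strategic substitutes.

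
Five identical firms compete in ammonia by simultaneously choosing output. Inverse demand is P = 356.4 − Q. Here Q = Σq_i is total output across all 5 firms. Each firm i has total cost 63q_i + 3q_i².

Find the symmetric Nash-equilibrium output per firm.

A representative firm's profit is π_i = q_i(356.4 − Q) − 63q_i − 3q_i², with Q = q_i + Σ_{j≠i} q_j.
First-order condition: 293.4 − 8q_i − Σ_{j≠i} q_j = 0.
Imposing symmetry (q_j = q for all j) turns Σ_{j≠i} q_j into 4q, so 293.4 = 12q and q = 24.45.

24.45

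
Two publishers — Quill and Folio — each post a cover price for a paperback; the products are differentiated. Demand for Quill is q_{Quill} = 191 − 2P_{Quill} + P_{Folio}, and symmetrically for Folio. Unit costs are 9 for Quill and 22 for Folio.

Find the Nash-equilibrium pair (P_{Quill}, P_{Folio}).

71.4, 76.6

Quill's profit: π = (P_{Quill} − 9)(191 − 2P_{Quill} + P_{Folio}).
∂π/∂P_{Quill} = 209 − 4P_{Quill} + P_{Folio} = 0 ⇒ P_{Quill} = 52.25 + 0.25P_{Folio}.
Similarly P_{Folio} = 58.75 + 0.25P_{Quill}.
Plugging P_{Folio} into Quill's best response: P_{Quill} = 52.25 + 0.25(58.75 + 0.25P_{Quill}) ⇒ 0.9375P_{Quill} = 66.9375, so P_{Quill} = 71.4.
Then P_{Folio} = 58.75 + 0.25·71.4 = 76.6.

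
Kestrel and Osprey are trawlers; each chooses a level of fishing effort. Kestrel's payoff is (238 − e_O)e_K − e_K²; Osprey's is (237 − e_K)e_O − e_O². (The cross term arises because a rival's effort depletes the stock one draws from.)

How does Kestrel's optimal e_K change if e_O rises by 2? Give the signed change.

-1

Expanding Kestrel's payoff: 238e_K − e_Oe_K − e_K².
∂π/∂e_K = 238 − e_O − 2e_K = 0, so e_K = 119 − 0.5e_O.
The reaction-function slope is −0.5, so a 2-unit rise in e_O moves e_K by −0.5 × 2 = −1. Kestrel's best response falls — the actions are strategic substitutes.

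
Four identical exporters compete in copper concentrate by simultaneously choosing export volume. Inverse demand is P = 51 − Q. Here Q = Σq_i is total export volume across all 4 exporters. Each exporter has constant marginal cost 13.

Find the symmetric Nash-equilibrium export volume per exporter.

7.6

A representative exporter's profit is π_i = q_i(51 − Q) − 13q_i, with Q = q_i + Σ_{j≠i} q_j.
First-order condition: 38 − 2q_i − Σ_{j≠i} q_j = 0.
Imposing symmetry (q_j = q for all j) turns Σ_{j≠i} q_j into 3q, so 38 = 5q and q = 7.6.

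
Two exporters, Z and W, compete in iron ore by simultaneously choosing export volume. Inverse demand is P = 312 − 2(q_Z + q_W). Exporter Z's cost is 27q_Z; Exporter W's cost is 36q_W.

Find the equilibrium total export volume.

Exporter Z's profit: π = q_Z(312 − 2(q_Z + q_W)) − 27q_Z.
∂π/∂q_Z = 285 − 4q_Z − 2q_W = 0, so q_Z = 71.25 − 0.5q_W.
By the same steps for W: q_W = 69 − 0.5q_Z.
Substituting the second reaction function into the first: q_Z = 71.25 − 0.5(69 − 0.5q_Z), which gives 0.75q_Z = 36.75 ⇒ q_Z = 49.
Then q_W = 69 − 0.5·49 = 44.5.
Total export volume: 49 + 44.5 = 93.5.

93.5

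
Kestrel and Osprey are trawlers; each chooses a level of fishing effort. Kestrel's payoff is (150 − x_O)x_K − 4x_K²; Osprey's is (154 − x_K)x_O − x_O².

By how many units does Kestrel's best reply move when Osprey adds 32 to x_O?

-4

Expanding Kestrel's payoff: 150x_K − x_Ox_K − 4x_K².
∂π/∂x_K = 150 − x_O − 8x_K = 0, so x_K = 18.75 − 0.125x_O.
The reaction-function slope is −0.125, so a 32-unit rise in x_O moves x_K by −0.125 × 32 = −4. Kestrel's best response falls — the actions are strategic substitutes.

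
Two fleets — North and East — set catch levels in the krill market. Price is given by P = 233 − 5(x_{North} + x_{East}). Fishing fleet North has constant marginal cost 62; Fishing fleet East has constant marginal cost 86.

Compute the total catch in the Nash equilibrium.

21.2

Fishing fleet North's profit: π = x_{North}(233 − 5(x_{North} + x_{East})) − 62x_{North}.
∂π/∂x_{North} = 171 − 10x_{North} − 5x_{East} = 0, so x_{North} = 17.1 − 0.5x_{East}.
By the same steps for East: x_{East} = 14.7 − 0.5x_{North}.
Solving the two reaction functions simultaneously: (1 − (−0.5)(−0.5))x_{North} = 17.1 − 0.5·14.7, so 0.75x_{North} = 9.75 and x_{North} = 13.
Then x_{East} = 14.7 − 0.5·13 = 8.2.
Total catch: 13 + 8.2 = 21.2.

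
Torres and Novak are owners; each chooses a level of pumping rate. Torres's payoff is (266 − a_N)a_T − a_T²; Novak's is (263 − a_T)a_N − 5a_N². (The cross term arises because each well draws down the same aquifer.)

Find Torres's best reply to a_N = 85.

90.5

Expanding Torres's payoff: 266a_T − a_Na_T − a_T².
∂π/∂a_T = 266 − a_N − 2a_T = 0, so a_T = 133 − 0.5a_N.
At a_N = 85: a_T = 133 − 0.5·85 = 90.5.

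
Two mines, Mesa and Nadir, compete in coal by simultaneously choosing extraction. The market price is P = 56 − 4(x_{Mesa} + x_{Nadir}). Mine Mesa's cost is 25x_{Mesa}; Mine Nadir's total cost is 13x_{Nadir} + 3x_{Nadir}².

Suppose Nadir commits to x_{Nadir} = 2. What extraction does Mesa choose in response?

Mine Mesa's profit: π = x_{Mesa}(56 − 4(x_{Mesa} + x_{Nadir})) − 25x_{Mesa}.
∂π/∂x_{Mesa} = 31 − 8x_{Mesa} − 4x_{Nadir} = 0, so x_{Mesa} = 3.875 − 0.5x_{Nadir}.
At x_{Nadir} = 2: x_{Mesa} = 3.875 − 0.5·2 = 2.875.

2.875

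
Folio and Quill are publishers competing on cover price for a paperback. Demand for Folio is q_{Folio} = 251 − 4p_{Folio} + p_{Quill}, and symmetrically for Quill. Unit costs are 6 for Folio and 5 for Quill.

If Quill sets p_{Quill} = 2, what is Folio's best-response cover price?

34.625

Folio's profit: π = (p_{Folio} − 6)(251 − 4p_{Folio} + p_{Quill}).
∂π/∂p_{Folio} = 275 − 8p_{Folio} + p_{Quill} = 0 ⇒ p_{Folio} = 34.375 + 0.125p_{Quill}.
At p_{Quill} = 2: p_{Folio} = 34.375 + 0.125·2 = 34.625.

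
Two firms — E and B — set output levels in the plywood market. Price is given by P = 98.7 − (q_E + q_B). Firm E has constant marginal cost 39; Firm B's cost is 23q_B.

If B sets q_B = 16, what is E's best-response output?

21.85

Firm E's profit: π = q_E(98.7 − (q_E + q_B)) − 39q_E.
∂π/∂q_E = 59.7 − 2q_E − q_B = 0, so q_E = 29.85 − 0.5q_B.
At q_B = 16: q_E = 29.85 − 0.5·16 = 21.85.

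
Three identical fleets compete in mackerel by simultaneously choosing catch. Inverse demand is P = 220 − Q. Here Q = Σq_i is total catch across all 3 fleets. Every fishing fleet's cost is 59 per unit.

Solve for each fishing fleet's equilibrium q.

A representative fishing fleet's profit is π_i = q_i(220 − Q) − 59q_i, with Q = q_i + Σ_{j≠i} q_j.
First-order condition: 161 − 2q_i − Σ_{j≠i} q_j = 0.
Imposing symmetry (q_j = q for all j) turns Σ_{j≠i} q_j into 2q, so 161 = 4q and q = 40.25.

40.25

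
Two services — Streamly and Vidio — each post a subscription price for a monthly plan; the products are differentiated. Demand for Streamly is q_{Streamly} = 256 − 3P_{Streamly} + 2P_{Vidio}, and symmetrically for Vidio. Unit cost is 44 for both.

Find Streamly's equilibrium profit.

8427

Streamly's profit: π = (P_{Streamly} − 44)(256 − 3P_{Streamly} + 2P_{Vidio}).
∂π/∂P_{Streamly} = 388 − 6P_{Streamly} + 2P_{Vidio} = 0 ⇒ P_{Streamly} = 194/3 + (1/3)P_{Vidio}.
The game is symmetric, so in equilibrium P_{Vidio} = P_{Streamly}: the reaction function gives (2/3)P_{Streamly} = 194/3, hence P_{Streamly} = 97.
q_{Streamly} = 256 − 3·97 + 2·97 = 159.
Profit = (97 − 44)·159 = 8427.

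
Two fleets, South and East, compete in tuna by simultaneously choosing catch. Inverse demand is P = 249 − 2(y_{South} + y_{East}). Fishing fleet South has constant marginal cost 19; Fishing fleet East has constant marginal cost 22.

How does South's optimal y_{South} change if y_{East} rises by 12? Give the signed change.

Fishing fleet South's profit: π = y_{South}(249 − 2(y_{South} + y_{East})) − 19y_{South}.
∂π/∂y_{South} = 230 − 4y_{South} − 2y_{East} = 0, so y_{South} = 57.5 − 0.5y_{East}.
The reaction-function slope is −0.5, so a 12-unit rise in y_{East} moves y_{South} by −0.5 × 12 = −6. South's best response falls — the actions are strategic substitutes.

-6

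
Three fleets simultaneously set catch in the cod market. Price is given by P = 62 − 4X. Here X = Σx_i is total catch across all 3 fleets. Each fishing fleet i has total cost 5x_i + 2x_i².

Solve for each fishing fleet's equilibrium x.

A representative fishing fleet's profit is π_i = x_i(62 − 4X) − 5x_i − 2x_i², with X = x_i + Σ_{j≠i} x_j.
First-order condition: 57 − 12x_i − 4Σ_{j≠i} x_j = 0.
In a symmetric equilibrium every fishing fleet chooses the same x, so Σ_{j≠i} x_j = 2x. The condition becomes 57 − 20x = 0, giving x = 57/20 = 2.85.

2.85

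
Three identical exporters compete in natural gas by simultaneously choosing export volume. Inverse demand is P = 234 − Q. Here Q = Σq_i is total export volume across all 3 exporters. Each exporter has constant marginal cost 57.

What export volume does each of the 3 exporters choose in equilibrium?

44.25

A representative exporter's profit is π_i = q_i(234 − Q) − 57q_i, with Q = q_i + Σ_{j≠i} q_j.
First-order condition: 177 − 2q_i − Σ_{j≠i} q_j = 0.
In a symmetric equilibrium every exporter chooses the same q, so Σ_{j≠i} q_j = 2q. The condition becomes 177 − 4q = 0, giving q = 177/4 = 44.25.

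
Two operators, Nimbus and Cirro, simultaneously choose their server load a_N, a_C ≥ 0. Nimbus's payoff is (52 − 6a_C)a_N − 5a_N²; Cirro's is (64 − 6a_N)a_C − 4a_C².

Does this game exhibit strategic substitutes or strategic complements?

strategic substitutes

Expanding Nimbus's payoff: 52a_N − 6a_Ca_N − 5a_N².
∂π/∂a_N = 52 − 6a_C − 10a_N = 0, so a_N = 5.2 − 0.6a_C.
The best-response slope da_N/da_C = −0.6 < 0: the reaction function is downward-sloping, so the choices are strategic substitutes.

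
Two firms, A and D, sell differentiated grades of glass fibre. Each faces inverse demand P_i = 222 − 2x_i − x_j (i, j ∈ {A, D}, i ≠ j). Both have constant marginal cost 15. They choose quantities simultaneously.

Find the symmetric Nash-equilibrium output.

Firm A's profit: π = x_A(222 − 2x_A − x_D) − 15x_A.
∂π/∂x_A = 207 − 4x_A − x_D = 0 ⇒ x_A = 51.75 − 0.25x_D.
The game is symmetric, so in equilibrium x_D = x_A: the reaction function gives 1.25x_A = 51.75, hence x_A = 41.4.

41.4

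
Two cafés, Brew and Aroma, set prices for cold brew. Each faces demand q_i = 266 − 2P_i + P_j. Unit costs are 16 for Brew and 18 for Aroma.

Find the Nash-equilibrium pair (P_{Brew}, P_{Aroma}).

Brew's profit: π = (P_{Brew} − 16)(266 − 2P_{Brew} + P_{Aroma}).
∂π/∂P_{Brew} = 298 − 4P_{Brew} + P_{Aroma} = 0 ⇒ P_{Brew} = 74.5 + 0.25P_{Aroma}.
Similarly P_{Aroma} = 75.5 + 0.25P_{Brew}.
Solving the two reaction functions simultaneously: (1 − (0.25)(0.25))P_{Brew} = 74.5 + 0.25·75.5, so 0.9375P_{Brew} = 93.375 and P_{Brew} = 99.6.
Then P_{Aroma} = 75.5 + 0.25·99.6 = 100.4.

99.6, 100.4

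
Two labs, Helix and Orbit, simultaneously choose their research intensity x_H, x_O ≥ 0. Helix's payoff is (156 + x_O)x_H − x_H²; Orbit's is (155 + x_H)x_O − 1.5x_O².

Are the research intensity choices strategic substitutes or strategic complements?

Expanding Helix's payoff: 156x_H + x_Ox_H − x_H².
∂π/∂x_H = 156 + x_O − 2x_H = 0, so x_H = 78 + 0.5x_O.
The best-response slope dx_H/dx_O = 0.5 > 0: the reaction function is upward-sloping, so the choices are strategic complements.

strategic complements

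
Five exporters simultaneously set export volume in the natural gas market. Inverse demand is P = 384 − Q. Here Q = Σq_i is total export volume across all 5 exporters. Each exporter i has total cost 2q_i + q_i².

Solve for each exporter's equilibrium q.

A representative exporter's profit is π_i = q_i(384 − Q) − 2q_i − q_i², with Q = q_i + Σ_{j≠i} q_j.
First-order condition: 382 − 4q_i − Σ_{j≠i} q_j = 0.
In a symmetric equilibrium every exporter chooses the same q, so Σ_{j≠i} q_j = 4q. The condition becomes 382 − 8q = 0, giving q = 382/8 = 47.75.

47.75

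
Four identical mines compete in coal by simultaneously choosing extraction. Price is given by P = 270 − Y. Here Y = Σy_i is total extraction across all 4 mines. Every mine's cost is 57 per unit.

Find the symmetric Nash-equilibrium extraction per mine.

42.6

A representative mine's profit is π_i = y_i(270 − Y) − 57y_i, with Y = y_i + Σ_{j≠i} y_j.
First-order condition: 213 − 2y_i − Σ_{j≠i} y_j = 0.
Imposing symmetry (y_j = y for all j) turns Σ_{j≠i} y_j into 3y, so 213 = 5y and y = 42.6.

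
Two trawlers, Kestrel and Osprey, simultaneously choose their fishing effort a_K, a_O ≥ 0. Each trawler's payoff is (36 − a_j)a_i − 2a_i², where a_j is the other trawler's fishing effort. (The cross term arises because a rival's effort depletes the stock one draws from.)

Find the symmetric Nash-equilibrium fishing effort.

7.2

Kestrel's payoff is (36 − a_O)a_K − 2a_K².
∂π/∂a_K = 36 − a_O − 4a_K = 0, so a_K = 9 − 0.25a_O.
By symmetry a_O = a_K; substituting into the reaction function, 1.25a_K = 9 and a_K = 7.2.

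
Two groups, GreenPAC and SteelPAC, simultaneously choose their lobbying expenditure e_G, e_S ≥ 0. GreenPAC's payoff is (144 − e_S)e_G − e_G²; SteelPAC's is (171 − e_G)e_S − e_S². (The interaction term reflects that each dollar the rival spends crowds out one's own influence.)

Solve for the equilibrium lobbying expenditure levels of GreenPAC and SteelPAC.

39, 66

Expanding GreenPAC's payoff: 144e_G − e_Se_G − e_G².
∂π/∂e_G = 144 − e_S − 2e_G = 0, so e_G = 72 − 0.5e_S.
Likewise for SteelPAC: e_S = 85.5 − 0.5e_G.
Plugging e_S into GreenPAC's best response: e_G = 72 − 0.5(85.5 − 0.5e_G) ⇒ 0.75e_G = 29.25, so e_G = 39.
Then e_S = 85.5 − 0.5·39 = 66.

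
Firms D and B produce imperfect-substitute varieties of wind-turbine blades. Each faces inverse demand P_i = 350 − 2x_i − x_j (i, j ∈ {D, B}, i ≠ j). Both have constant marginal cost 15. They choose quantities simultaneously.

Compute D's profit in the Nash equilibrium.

Firm D's profit: π = x_D(350 − 2x_D − x_B) − 15x_D.
∂π/∂x_D = 335 − 4x_D − x_B = 0 ⇒ x_D = 83.75 − 0.25x_B.
Setting x_D = x_B in the reaction function: x_D = 83.75 − 0.25x_D, so x_D = 83.75 / 1.25 = 67.
P_D = 350 − 2·67 − 67 = 149.
Profit = (149 − 15)·67 = 8978.

8978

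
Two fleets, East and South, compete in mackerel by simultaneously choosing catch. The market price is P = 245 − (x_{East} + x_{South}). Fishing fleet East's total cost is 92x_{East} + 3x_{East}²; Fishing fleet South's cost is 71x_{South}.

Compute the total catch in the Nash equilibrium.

Fishing fleet East's profit: π = x_{East}(245 − (x_{East} + x_{South})) − 92x_{East} − 3x_{East}².
∂π/∂x_{East} = 153 − 8x_{East} − x_{South} = 0, so x_{East} = 19.125 − 0.125x_{South}.
For South: ∂π/∂x_{South} = 174 − 2x_{South} − x_{East} = 0 ⇒ x_{South} = 87 − 0.5x_{East}.
Plugging x_{South} into East's best response: x_{East} = 19.125 − 0.125(87 − 0.5x_{East}) ⇒ 0.9375x_{East} = 8.25, so x_{East} = 8.8.
Then x_{South} = 87 − 0.5·8.8 = 82.6.
Total catch: 8.8 + 82.6 = 91.4.

91.4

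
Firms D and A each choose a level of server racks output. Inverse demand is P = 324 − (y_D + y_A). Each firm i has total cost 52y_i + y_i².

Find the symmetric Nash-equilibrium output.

Firm D's profit: π = y_D(324 − (y_D + y_A)) − 52y_D − y_D².
∂π/∂y_D = 272 − 4y_D − y_A = 0, so y_D = 68 − 0.25y_A.
By symmetry y_A = y_D; substituting into the reaction function, 1.25y_D = 68 and y_D = 54.4.

54.4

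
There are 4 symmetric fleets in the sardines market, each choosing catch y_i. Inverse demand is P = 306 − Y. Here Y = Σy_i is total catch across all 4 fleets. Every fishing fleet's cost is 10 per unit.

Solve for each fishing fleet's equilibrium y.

A representative fishing fleet's profit is π_i = y_i(306 − Y) − 10y_i, with Y = y_i + Σ_{j≠i} y_j.
First-order condition: 296 − 2y_i − Σ_{j≠i} y_j = 0.
With identical fishing fleets, set every y_j = y: then 296 − 2y − 3y = 0, i.e. y = 296/5 = 59.2.

59.2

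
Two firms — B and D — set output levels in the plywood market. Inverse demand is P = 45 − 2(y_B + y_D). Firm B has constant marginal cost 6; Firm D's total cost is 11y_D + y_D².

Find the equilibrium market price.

Firm B's profit: π = y_B(45 − 2(y_B + y_D)) − 6y_B.
∂π/∂y_B = 39 − 4y_B − 2y_D = 0, so y_B = 9.75 − 0.5y_D.
For D: ∂π/∂y_D = 34 − 6y_D − 2y_B = 0 ⇒ y_D = 17/3 − (1/3)y_B.
Substituting the second reaction function into the first: y_B = 9.75 − 0.5(17/3 − (1/3)y_B), which gives (5/6)y_B = 83/12 ⇒ y_B = 8.3.
Then y_D = 17/3 − (1/3)·8.3 = 2.9.
Equilibrium price: P = 45 − 2·11.2 = 22.6.

22.6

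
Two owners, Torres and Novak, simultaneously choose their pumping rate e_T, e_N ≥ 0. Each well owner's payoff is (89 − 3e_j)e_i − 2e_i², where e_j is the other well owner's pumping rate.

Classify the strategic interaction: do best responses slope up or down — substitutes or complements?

Torres's payoff is (89 − 3e_N)e_T − 2e_T².
∂π/∂e_T = 89 − 3e_N − 4e_T = 0, so e_T = 22.25 − 0.75e_N.
The best-response slope de_T/de_N = −0.75 < 0: the reaction function is downward-sloping, so the choices are strategic substitutes.

strategic substitutes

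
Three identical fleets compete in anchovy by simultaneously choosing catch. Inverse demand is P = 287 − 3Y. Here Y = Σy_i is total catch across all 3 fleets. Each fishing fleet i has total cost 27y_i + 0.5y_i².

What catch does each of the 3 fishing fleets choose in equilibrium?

20

A representative fishing fleet's profit is π_i = y_i(287 − 3Y) − 27y_i − 0.5y_i², with Y = y_i + Σ_{j≠i} y_j.
First-order condition: 260 − 7y_i − 3Σ_{j≠i} y_j = 0.
In a symmetric equilibrium every fishing fleet chooses the same y, so Σ_{j≠i} y_j = 2y. The condition becomes 260 − 13y = 0, giving y = 260/13 = 20.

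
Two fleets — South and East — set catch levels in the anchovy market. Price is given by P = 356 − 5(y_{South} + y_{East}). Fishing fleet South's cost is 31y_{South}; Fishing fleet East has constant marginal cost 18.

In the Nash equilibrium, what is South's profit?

2163.2

Fishing fleet South's profit: π = y_{South}(356 − 5(y_{South} + y_{East})) − 31y_{South}.
∂π/∂y_{South} = 325 − 10y_{South} − 5y_{East} = 0, so y_{South} = 32.5 − 0.5y_{East}.
By the same steps for East: y_{East} = 33.8 − 0.5y_{South}.
Plugging y_{East} into South's best response: y_{South} = 32.5 − 0.5(33.8 − 0.5y_{South}) ⇒ 0.75y_{South} = 15.6, so y_{South} = 20.8.
Then y_{East} = 33.8 − 0.5·20.8 = 23.4.
Price P = 356 − 5·44.2 = 135.
South's profit: (135 − 31)·20.8 = 2163.2.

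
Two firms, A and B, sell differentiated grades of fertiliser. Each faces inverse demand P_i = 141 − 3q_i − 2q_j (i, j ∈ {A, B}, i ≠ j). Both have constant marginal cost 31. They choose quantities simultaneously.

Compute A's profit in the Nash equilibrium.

567.1875

Firm A's profit: π = q_A(141 − 3q_A − 2q_B) − 31q_A.
∂π/∂q_A = 110 − 6q_A − 2q_B = 0 ⇒ q_A = 55/3 − (1/3)q_B.
The game is symmetric, so in equilibrium q_B = q_A: the reaction function gives (4/3)q_A = 55/3, hence q_A = 13.75.
P_A = 141 − 3·13.75 − 2·13.75 = 72.25.
Profit = (72.25 − 31)·13.75 = 567.1875.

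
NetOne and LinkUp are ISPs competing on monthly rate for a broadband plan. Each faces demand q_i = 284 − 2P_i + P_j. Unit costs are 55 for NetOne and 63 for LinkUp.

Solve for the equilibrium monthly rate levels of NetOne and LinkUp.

132.4, 135.6

NetOne's profit: π = (P_{NetOne} − 55)(284 − 2P_{NetOne} + P_{LinkUp}).
∂π/∂P_{NetOne} = 394 − 4P_{NetOne} + P_{LinkUp} = 0 ⇒ P_{NetOne} = 98.5 + 0.25P_{LinkUp}.
Similarly P_{LinkUp} = 102.5 + 0.25P_{NetOne}.
Solving the two reaction functions simultaneously: (1 − (0.25)(0.25))P_{NetOne} = 98.5 + 0.25·102.5, so 0.9375P_{NetOne} = 124.125 and P_{NetOne} = 132.4.
Then P_{LinkUp} = 102.5 + 0.25·132.4 = 135.6.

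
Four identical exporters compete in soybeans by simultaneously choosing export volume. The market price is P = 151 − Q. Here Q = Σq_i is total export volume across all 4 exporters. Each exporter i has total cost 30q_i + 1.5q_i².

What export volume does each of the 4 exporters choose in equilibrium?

A representative exporter's profit is π_i = q_i(151 − Q) − 30q_i − 1.5q_i², with Q = q_i + Σ_{j≠i} q_j.
First-order condition: 121 − 5q_i − Σ_{j≠i} q_j = 0.
Imposing symmetry (q_j = q for all j) turns Σ_{j≠i} q_j into 3q, so 121 = 8q and q = 15.125.

15.125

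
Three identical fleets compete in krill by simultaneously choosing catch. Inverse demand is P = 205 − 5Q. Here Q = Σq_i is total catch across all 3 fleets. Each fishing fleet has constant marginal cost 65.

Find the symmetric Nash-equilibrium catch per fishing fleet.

A representative fishing fleet's profit is π_i = q_i(205 − 5Q) − 65q_i, with Q = q_i + Σ_{j≠i} q_j.
First-order condition: 140 − 10q_i − 5Σ_{j≠i} q_j = 0.
In a symmetric equilibrium every fishing fleet chooses the same q, so Σ_{j≠i} q_j = 2q. The condition becomes 140 − 20q = 0, giving q = 140/20 = 7.

7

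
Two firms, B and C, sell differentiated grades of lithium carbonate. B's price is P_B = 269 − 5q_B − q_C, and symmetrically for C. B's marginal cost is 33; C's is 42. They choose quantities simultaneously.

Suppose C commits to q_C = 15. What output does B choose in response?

Firm B's profit: π = q_B(269 − 5q_B − q_C) − 33q_B.
∂π/∂q_B = 236 − 10q_B − q_C = 0 ⇒ q_B = 23.6 − 0.1q_C.
At q_C = 15: q_B = 23.6 − 0.1·15 = 22.1.

22.1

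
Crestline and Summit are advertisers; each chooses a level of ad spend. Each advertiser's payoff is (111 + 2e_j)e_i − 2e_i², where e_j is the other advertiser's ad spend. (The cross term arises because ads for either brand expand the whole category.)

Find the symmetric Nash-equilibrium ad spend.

Crestline's payoff is (111 + 2e_S)e_C − 2e_C².
∂π/∂e_C = 111 + 2e_S − 4e_C = 0, so e_C = 27.75 + 0.5e_S.
Setting e_C = e_S in the reaction function: e_C = 27.75 + 0.5e_C, so e_C = 27.75 / 0.5 = 55.5.

55.5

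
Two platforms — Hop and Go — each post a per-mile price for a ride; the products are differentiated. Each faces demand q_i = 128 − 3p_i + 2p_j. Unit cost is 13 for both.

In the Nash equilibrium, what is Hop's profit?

Hop's profit: π = (p_{Hop} − 13)(128 − 3p_{Hop} + 2p_{Go}).
∂π/∂p_{Hop} = 167 − 6p_{Hop} + 2p_{Go} = 0 ⇒ p_{Hop} = 167/6 + (1/3)p_{Go}.
Setting p_{Hop} = p_{Go} in the reaction function: p_{Hop} = 167/6 + (1/3)p_{Hop}, so p_{Hop} = (167/6) / (2/3) = 41.75.
q_{Hop} = 128 − 3·41.75 + 2·41.75 = 86.25.
Profit = (41.75 − 13)·86.25 = 2479.6875.

2479.6875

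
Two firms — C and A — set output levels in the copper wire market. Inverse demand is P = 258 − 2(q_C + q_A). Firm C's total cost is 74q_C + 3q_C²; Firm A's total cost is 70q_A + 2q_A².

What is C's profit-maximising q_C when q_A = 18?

Firm C's profit: π = q_C(258 − 2(q_C + q_A)) − 74q_C − 3q_C².
∂π/∂q_C = 184 − 10q_C − 2q_A = 0, so q_C = 18.4 − 0.2q_A.
At q_A = 18: q_C = 18.4 − 0.2·18 = 14.8.

14.8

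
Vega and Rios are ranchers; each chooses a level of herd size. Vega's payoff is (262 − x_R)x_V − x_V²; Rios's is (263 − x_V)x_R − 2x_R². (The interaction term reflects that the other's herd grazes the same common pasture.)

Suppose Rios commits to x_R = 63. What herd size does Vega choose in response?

Expanding Vega's payoff: 262x_V − x_Rx_V − x_V².
∂π/∂x_V = 262 − x_R − 2x_V = 0, so x_V = 131 − 0.5x_R.
At x_R = 63: x_V = 131 − 0.5·63 = 99.5.

99.5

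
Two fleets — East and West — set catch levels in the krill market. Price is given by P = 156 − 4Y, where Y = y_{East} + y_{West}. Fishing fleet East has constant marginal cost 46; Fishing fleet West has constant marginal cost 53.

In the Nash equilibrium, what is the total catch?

Fishing fleet East's profit: π = y_{East}(156 − 4(y_{East} + y_{West})) − 46y_{East}.
∂π/∂y_{East} = 110 − 8y_{East} − 4y_{West} = 0, so y_{East} = 13.75 − 0.5y_{West}.
By the same steps for West: y_{West} = 12.875 − 0.5y_{East}.
Solving the two reaction functions simultaneously: (1 − (−0.5)(−0.5))y_{East} = 13.75 − 0.5·12.875, so 0.75y_{East} = 7.3125 and y_{East} = 9.75.
Then y_{West} = 12.875 − 0.5·9.75 = 8.
Total catch: 9.75 + 8 = 17.75.

17.75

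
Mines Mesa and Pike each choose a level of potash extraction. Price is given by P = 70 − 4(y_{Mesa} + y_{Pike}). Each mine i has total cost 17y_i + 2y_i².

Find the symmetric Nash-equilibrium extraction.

3.3125

Mine Mesa's profit: π = y_{Mesa}(70 − 4(y_{Mesa} + y_{Pike})) − 17y_{Mesa} − 2y_{Mesa}².
∂π/∂y_{Mesa} = 53 − 12y_{Mesa} − 4y_{Pike} = 0, so y_{Mesa} = 53/12 − (1/3)y_{Pike}.
Setting y_{Mesa} = y_{Pike} in the reaction function: y_{Mesa} = 53/12 − (1/3)y_{Mesa}, so y_{Mesa} = (53/12) / (4/3) = 3.3125.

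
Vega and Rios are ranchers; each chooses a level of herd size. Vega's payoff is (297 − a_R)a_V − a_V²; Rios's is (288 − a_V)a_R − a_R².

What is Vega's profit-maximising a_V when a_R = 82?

107.5

Expanding Vega's payoff: 297a_V − a_Ra_V − a_V².
∂π/∂a_V = 297 − a_R − 2a_V = 0, so a_V = 148.5 − 0.5a_R.
At a_R = 82: a_V = 148.5 − 0.5·82 = 107.5.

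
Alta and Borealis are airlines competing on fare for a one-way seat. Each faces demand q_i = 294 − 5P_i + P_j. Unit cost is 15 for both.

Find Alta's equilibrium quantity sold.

130

Alta's profit: π = (P_{Alta} − 15)(294 − 5P_{Alta} + P_{Borealis}).
∂π/∂P_{Alta} = 369 − 10P_{Alta} + P_{Borealis} = 0 ⇒ P_{Alta} = 36.9 + 0.1P_{Borealis}.
By symmetry P_{Borealis} = P_{Alta}; substituting into the reaction function, 0.9P_{Alta} = 36.9 and P_{Alta} = 41.
q_{Alta} = 294 − 5·41 + 41 = 130.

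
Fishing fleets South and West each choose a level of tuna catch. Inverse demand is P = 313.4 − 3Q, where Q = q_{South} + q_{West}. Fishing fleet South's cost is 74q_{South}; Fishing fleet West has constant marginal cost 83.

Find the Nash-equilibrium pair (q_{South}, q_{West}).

Fishing fleet South's profit: π = q_{South}(313.4 − 3(q_{South} + q_{West})) − 74q_{South}.
∂π/∂q_{South} = 239.4 − 6q_{South} − 3q_{West} = 0, so q_{South} = 39.9 − 0.5q_{West}.
By the same steps for West: q_{West} = 38.4 − 0.5q_{South}.
Plugging q_{West} into South's best response: q_{South} = 39.9 − 0.5(38.4 − 0.5q_{South}) ⇒ 0.75q_{South} = 20.7, so q_{South} = 27.6.
Then q_{West} = 38.4 − 0.5·27.6 = 24.6.

27.6, 24.6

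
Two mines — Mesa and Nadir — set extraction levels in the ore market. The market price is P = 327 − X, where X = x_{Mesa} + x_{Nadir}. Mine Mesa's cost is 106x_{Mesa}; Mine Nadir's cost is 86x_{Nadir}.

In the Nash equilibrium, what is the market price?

173

Mine Mesa's profit: π = x_{Mesa}(327 − (x_{Mesa} + x_{Nadir})) − 106x_{Mesa}.
∂π/∂x_{Mesa} = 221 − 2x_{Mesa} − x_{Nadir} = 0, so x_{Mesa} = 110.5 − 0.5x_{Nadir}.
By the same steps for Nadir: x_{Nadir} = 120.5 − 0.5x_{Mesa}.
Plugging x_{Nadir} into Mesa's best response: x_{Mesa} = 110.5 − 0.5(120.5 − 0.5x_{Mesa}) ⇒ 0.75x_{Mesa} = 50.25, so x_{Mesa} = 67.
Then x_{Nadir} = 120.5 − 0.5·67 = 87.
Equilibrium price: P = 327 − 154 = 173.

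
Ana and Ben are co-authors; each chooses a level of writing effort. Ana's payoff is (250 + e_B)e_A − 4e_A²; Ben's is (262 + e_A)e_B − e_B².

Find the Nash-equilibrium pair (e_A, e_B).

50.8, 156.4

Expanding Ana's payoff: 250e_A + e_Be_A − 4e_A².
∂π/∂e_A = 250 + e_B − 8e_A = 0, so e_A = 31.25 + 0.125e_B.
Likewise for Ben: e_B = 131 + 0.5e_A.
Substituting the second reaction function into the first: e_A = 31.25 + 0.125(131 + 0.5e_A), which gives 0.9375e_A = 47.625 ⇒ e_A = 50.8.
Then e_B = 131 + 0.5·50.8 = 156.4.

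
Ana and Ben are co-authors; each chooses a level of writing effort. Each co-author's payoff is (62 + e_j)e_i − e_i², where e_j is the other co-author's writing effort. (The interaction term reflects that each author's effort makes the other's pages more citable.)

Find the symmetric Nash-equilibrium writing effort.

Ana's payoff is (62 + e_B)e_A − e_A².
∂π/∂e_A = 62 + e_B − 2e_A = 0, so e_A = 31 + 0.5e_B.
Setting e_A = e_B in the reaction function: e_A = 31 + 0.5e_A, so e_A = 31 / 0.5 = 62.

62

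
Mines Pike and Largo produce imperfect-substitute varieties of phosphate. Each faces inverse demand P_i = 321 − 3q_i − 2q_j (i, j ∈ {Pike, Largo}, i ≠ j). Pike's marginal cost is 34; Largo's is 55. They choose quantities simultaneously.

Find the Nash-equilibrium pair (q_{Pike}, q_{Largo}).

Mine Pike's profit: π = q_{Pike}(321 − 3q_{Pike} − 2q_{Largo}) − 34q_{Pike}.
∂π/∂q_{Pike} = 287 − 6q_{Pike} − 2q_{Largo} = 0 ⇒ q_{Pike} = 287/6 − (1/3)q_{Largo}.
Similarly q_{Largo} = 133/3 − (1/3)q_{Pike}.
Plugging q_{Largo} into Pike's best response: q_{Pike} = 287/6 − (1/3)(133/3 − (1/3)q_{Pike}) ⇒ (8/9)q_{Pike} = 595/18, so q_{Pike} = 37.1875.
Then q_{Largo} = 133/3 − (1/3)·37.1875 = 31.9375.

37.1875, 31.9375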